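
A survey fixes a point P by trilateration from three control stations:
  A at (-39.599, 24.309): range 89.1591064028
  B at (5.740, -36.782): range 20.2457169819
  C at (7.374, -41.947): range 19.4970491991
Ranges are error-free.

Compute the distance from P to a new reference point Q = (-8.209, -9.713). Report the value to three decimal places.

43.184

eq1: (x + 39.599)² + (y − 24.309)² = 89.1591064028²
eq2: (x − 5.740)² + (y + 36.782)² = 20.2457169819²
eq3: (x − 7.374)² + (y + 41.947)² = 19.4970491991²
eq3−eq2, eq3−eq1 (x²,y² cancel):
  -3.268·x + 10.330·y = -457.817690
  -93.946·x + 132.512·y = -7224.129730
det = -3.268·132.512 − 10.330·-93.946 = 537.412964
x = (-457.817690·132.512 − 10.330·-7224.129730) / 537.412964 = 25.974294
y = (-3.268·-7224.129730 − -457.817690·-93.946) / 537.412964 = -36.102004
|P − Q| = √((25.974294 − -8.209)² + (-36.102004 − -9.713)²) = 43.184223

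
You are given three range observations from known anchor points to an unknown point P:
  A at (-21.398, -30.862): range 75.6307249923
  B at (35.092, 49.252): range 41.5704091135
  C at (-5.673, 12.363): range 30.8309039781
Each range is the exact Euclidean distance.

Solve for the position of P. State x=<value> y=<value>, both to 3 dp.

eq1: (x + 21.398)² + (y + 30.862)² = 75.6307249923²
eq2: (x − 35.092)² + (y − 49.252)² = 41.5704091135²
eq3: (x + 5.673)² + (y − 12.363)² = 30.8309039781²
eq1−eq3, eq1−eq2 (x²,y² cancel):
  31.450·x + 86.450·y = 3544.151173
  112.980·x + 160.228·y = 6238.778169
det = 31.450·160.228 − 86.450·112.980 = -4727.950400
x = (3544.151173·160.228 − 86.450·6238.778169) / -4727.950400 = -6.034302
y = (31.450·6238.778169 − 3544.151173·112.980) / -4727.950400 = 43.191787

x=-6.034 y=43.192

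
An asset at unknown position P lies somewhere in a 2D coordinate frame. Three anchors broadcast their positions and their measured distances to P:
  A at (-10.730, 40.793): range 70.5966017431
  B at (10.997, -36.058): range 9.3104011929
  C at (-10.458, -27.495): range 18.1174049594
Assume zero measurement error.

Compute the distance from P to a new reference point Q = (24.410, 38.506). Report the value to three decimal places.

67.969

eq1: (x + 10.730)² + (y − 40.793)² = 70.5966017431²
eq2: (x − 10.997)² + (y + 36.058)² = 9.3104011929²
eq3: (x + 10.458)² + (y + 27.495)² = 18.1174049594²
eq1−eq3, eq1−eq2 (x²,y² cancel):
  0.544·x − 136.576·y = 3741.782855
  43.454·x − 153.702·y = 4539.108231
det = 0.544·-153.702 − -136.576·43.454 = 5851.159616
x = (3741.782855·-153.702 − -136.576·4539.108231) / 5851.159616 = 7.658950
y = (0.544·4539.108231 − 3741.782855·43.454) / 5851.159616 = -27.366568
|P − Q| = √((7.658950 − 24.410)² + (-27.366568 − 38.506)²) = 67.969058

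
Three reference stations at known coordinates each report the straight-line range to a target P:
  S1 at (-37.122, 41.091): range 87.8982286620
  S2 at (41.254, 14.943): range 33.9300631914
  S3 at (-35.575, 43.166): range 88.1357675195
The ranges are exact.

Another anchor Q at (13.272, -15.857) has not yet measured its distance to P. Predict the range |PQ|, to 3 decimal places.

15.834

eq1: (x + 37.122)² + (y − 41.091)² = 87.8982286620²
eq2: (x − 41.254)² + (y − 14.943)² = 33.9300631914²
eq3: (x + 35.575)² + (y − 43.166)² = 88.1357675195²
eq1−eq3, eq1−eq2 (x²,y² cancel):
  3.094·x + 4.150·y = 20.556102
  156.752·x − 52.296·y = 5433.522014
det = 3.094·-52.296 − 4.150·156.752 = -812.324624
x = (20.556102·-52.296 − 4.150·5433.522014) / -812.324624 = 29.082115
y = (3.094·5433.522014 − 20.556102·156.752) / -812.324624 = -16.728666
|P − Q| = √((29.082115 − 13.272)² + (-16.728666 − -15.857)²) = 15.834126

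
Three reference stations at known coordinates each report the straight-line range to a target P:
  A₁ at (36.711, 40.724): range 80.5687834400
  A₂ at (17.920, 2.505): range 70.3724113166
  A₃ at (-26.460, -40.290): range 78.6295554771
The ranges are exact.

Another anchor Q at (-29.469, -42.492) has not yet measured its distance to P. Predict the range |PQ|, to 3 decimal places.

80.189

eq1: (x − 36.711)² + (y − 40.724)² = 80.5687834400²
eq2: (x − 17.920)² + (y − 2.505)² = 70.3724113166²
eq3: (x + 26.460)² + (y + 40.290)² = 78.6295554771²
eq3−eq2, eq3−eq1 (x²,y² cancel):
  88.760·x + 85.590·y = -765.683555
  126.342·x + 162.028·y = 374.004127
det = 88.760·162.028 − 85.590·126.342 = 3567.993500
x = (-765.683555·162.028 − 85.590·374.004127) / 3567.993500 = -43.742565
y = (88.760·374.004127 − -765.683555·126.342) / 3567.993500 = 36.416714
|P − Q| = √((-43.742565 − -29.469)² + (36.416714 − -42.492)²) = 80.189275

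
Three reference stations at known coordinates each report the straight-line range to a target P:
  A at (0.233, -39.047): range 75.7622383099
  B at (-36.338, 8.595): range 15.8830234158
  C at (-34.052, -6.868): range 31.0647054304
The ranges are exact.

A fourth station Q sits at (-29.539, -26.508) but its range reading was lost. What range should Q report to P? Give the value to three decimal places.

eq1: (x − 0.233)² + (y + 39.047)² = 75.7622383099²
eq2: (x + 36.338)² + (y − 8.595)² = 15.8830234158²
eq3: (x + 34.052)² + (y + 6.868)² = 31.0647054304²
eq1−eq3, eq1−eq2 (x²,y² cancel):
  -68.570·x + 64.358·y = 4456.886460
  -73.142·x + 95.284·y = 5357.248092
det = -68.570·95.284 − 64.358·-73.142 = -1826.351044
x = (4456.886460·95.284 − 64.358·5357.248092) / -1826.351044 = -43.741972
y = (-68.570·5357.248092 − 4456.886460·-73.142) / -1826.351044 = 22.646748
|P − Q| = √((-43.741972 − -29.539)² + (22.646748 − -26.508)²) = 51.165552

51.166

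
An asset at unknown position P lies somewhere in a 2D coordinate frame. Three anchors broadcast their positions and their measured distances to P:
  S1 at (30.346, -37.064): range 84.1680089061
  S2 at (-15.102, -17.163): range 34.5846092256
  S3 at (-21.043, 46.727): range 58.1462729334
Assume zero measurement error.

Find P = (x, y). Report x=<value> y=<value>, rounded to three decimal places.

x=-47.497 y=-5.053

eq1: (x − 30.346)² + (y + 37.064)² = 84.1680089061²
eq2: (x + 15.102)² + (y + 17.163)² = 34.5846092256²
eq3: (x + 21.043)² + (y − 46.727)² = 58.1462729334²
eq2−eq3, eq2−eq1 (x²,y² cancel):
  -11.882·x + 127.780·y = -81.312456
  90.896·x − 39.802·y = -4116.177689
det = -11.882·-39.802 − 127.780·90.896 = -11141.763516
x = (-81.312456·-39.802 − 127.780·-4116.177689) / -11141.763516 = -47.497111
y = (-11.882·-4116.177689 − -81.312456·90.896) / -11141.763516 = -5.053006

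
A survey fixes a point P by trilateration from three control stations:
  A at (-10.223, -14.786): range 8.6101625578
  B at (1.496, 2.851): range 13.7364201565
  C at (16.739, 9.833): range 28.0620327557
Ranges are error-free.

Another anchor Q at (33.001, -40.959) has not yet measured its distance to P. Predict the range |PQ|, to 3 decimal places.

47.374

eq1: (x + 10.223)² + (y + 14.786)² = 8.6101625578²
eq2: (x − 1.496)² + (y − 2.851)² = 13.7364201565²
eq3: (x − 16.739)² + (y − 9.833)² = 28.0620327557²
eq1−eq3, eq1−eq2 (x²,y² cancel):
  53.924·x + 49.238·y = -659.596298
  23.438·x + 35.274·y = -427.323647
det = 53.924·35.274 − 49.238·23.438 = 748.074932
x = (-659.596298·35.274 − 49.238·-427.323647) / 748.074932 = -2.975689
y = (53.924·-427.323647 − -659.596298·23.438) / 748.074932 = -10.137196
|P − Q| = √((-2.975689 − 33.001)² + (-10.137196 − -40.959)²) = 47.374104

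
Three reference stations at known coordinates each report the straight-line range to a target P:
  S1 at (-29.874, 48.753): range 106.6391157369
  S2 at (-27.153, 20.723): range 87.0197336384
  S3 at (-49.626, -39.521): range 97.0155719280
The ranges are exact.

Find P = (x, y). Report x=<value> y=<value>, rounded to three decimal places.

eq1: (x + 29.874)² + (y − 48.753)² = 106.6391157369²
eq2: (x + 27.153)² + (y − 20.723)² = 87.0197336384²
eq3: (x + 49.626)² + (y + 39.521)² = 97.0155719280²
eq1−eq2, eq1−eq3 (x²,y² cancel):
  5.442·x − 56.060·y = 1696.884216
  -39.504·x − 176.548·y = 2715.218241
det = 5.442·-176.548 − -56.060·-39.504 = -3175.368456
x = (1696.884216·-176.548 − -56.060·2715.218241) / -3175.368456 = 46.409222
y = (5.442·2715.218241 − 1696.884216·-39.504) / -3175.368456 = -25.763918

x=46.409 y=-25.764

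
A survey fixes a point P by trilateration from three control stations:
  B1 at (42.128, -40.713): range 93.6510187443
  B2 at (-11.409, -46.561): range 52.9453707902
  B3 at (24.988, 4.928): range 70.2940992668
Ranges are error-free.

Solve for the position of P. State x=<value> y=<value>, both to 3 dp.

eq1: (x − 42.128)² + (y + 40.713)² = 93.6510187443²
eq2: (x + 11.409)² + (y + 46.561)² = 52.9453707902²
eq3: (x − 24.988)² + (y − 4.928)² = 70.2940992668²
eq1−eq2, eq1−eq3 (x²,y² cancel):
  -107.074·x − 11.696·y = 4833.076273
  -34.280·x + 91.282·y = 1045.621495
det = -107.074·91.282 − -11.696·-34.280 = -10174.867748
x = (4833.076273·91.282 − -11.696·1045.621495) / -10174.867748 = -44.561017
y = (-107.074·1045.621495 − 4833.076273·-34.280) / -10174.867748 = -5.279575

x=-44.561 y=-5.280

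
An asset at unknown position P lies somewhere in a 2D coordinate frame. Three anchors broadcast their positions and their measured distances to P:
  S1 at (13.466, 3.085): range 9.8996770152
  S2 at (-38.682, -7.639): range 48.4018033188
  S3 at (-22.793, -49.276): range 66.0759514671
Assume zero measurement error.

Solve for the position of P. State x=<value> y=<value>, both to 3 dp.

eq1: (x − 13.466)² + (y − 3.085)² = 9.8996770152²
eq2: (x + 38.682)² + (y + 7.639)² = 48.4018033188²
eq3: (x + 22.793)² + (y + 49.276)² = 66.0759514671²
eq1−eq3, eq1−eq2 (x²,y² cancel):
  -72.518·x − 104.722·y = -1511.233113
  -104.296·x − 21.448·y = -880.929896
det = -72.518·-21.448 − -104.722·-104.296 = -9366.719648
x = (-1511.233113·-21.448 − -104.722·-880.929896) / -9366.719648 = 6.388556
y = (-72.518·-880.929896 − -1511.233113·-104.296) / -9366.719648 = 10.006950

x=6.389 y=10.007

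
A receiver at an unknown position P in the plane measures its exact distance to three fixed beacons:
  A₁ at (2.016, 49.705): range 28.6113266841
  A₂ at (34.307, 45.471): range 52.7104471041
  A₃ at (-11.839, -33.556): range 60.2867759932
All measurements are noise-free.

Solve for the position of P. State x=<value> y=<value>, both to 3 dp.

x=-14.929 y=26.652

eq1: (x − 2.016)² + (y − 49.705)² = 28.6113266841²
eq2: (x − 34.307)² + (y − 45.471)² = 52.7104471041²
eq3: (x + 11.839)² + (y + 33.556)² = 60.2867759932²
eq1−eq3, eq1−eq2 (x²,y² cancel):
  -27.710·x − 166.522·y = -4024.371569
  64.582·x − 8.468·y = -1189.852410
det = -27.710·-8.468 − -166.522·64.582 = 10988.972084
x = (-4024.371569·-8.468 − -166.522·-1189.852410) / 10988.972084 = -14.929351
y = (-27.710·-1189.852410 − -4024.371569·64.582) / 10988.972084 = 26.651517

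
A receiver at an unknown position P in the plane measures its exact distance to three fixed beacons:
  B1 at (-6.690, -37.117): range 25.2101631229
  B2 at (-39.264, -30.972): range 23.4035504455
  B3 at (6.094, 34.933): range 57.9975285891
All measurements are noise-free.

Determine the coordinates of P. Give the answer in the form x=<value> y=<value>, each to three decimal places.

x=-20.988 y=-16.353

eq1: (x + 6.690)² + (y + 37.117)² = 25.2101631229²
eq2: (x + 39.264)² + (y + 30.972)² = 23.4035504455²
eq3: (x − 6.094)² + (y − 34.933)² = 57.9975285891²
eq1−eq3, eq1−eq2 (x²,y² cancel):
  25.568·x + 144.100·y = -2893.137462
  -65.148·x + 12.290·y = 1166.324842
det = 25.568·12.290 − 144.100·-65.148 = 9702.057520
x = (-2893.137462·12.290 − 144.100·1166.324842) / 9702.057520 = -20.987720
y = (25.568·1166.324842 − -2893.137462·-65.148) / 9702.057520 = -16.353390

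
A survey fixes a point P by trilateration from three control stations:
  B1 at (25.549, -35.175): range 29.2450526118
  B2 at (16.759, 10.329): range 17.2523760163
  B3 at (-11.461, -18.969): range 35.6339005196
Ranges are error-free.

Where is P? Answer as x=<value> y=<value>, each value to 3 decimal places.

x=21.796 y=-6.172

eq1: (x − 25.549)² + (y + 35.175)² = 29.2450526118²
eq2: (x − 16.759)² + (y − 10.329)² = 17.2523760163²
eq3: (x + 11.461)² + (y + 18.969)² = 35.6339005196²
eq2−eq1, eq2−eq3 (x²,y² cancel):
  17.580·x − 91.008·y = 944.851080
  -56.440·x − 58.596·y = -868.505228
det = 17.580·-58.596 − -91.008·-56.440 = -6166.609200
x = (944.851080·-58.596 − -91.008·-868.505228) / -6166.609200 = 21.795676
y = (17.580·-868.505228 − 944.851080·-56.440) / -6166.609200 = -6.171799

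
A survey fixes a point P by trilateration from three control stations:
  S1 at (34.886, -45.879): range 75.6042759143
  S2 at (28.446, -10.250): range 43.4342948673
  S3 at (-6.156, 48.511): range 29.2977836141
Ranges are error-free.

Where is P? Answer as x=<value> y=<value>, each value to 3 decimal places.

x=-3.342 y=19.349

eq1: (x − 34.886)² + (y + 45.879)² = 75.6042759143²
eq2: (x − 28.446)² + (y + 10.250)² = 43.4342948673²
eq3: (x + 6.156)² + (y − 48.511)² = 29.2977836141²
eq2−eq3, eq2−eq1 (x²,y² cancel):
  -69.204·x + 117.522·y = 2505.153887
  12.880·x − 71.258·y = -1421.790345
det = -69.204·-71.258 − 117.522·12.880 = 3417.655272
x = (2505.153887·-71.258 − 117.522·-1421.790345) / 3417.655272 = -3.341651
y = (-69.204·-1421.790345 − 2505.153887·12.880) / 3417.655272 = 19.348703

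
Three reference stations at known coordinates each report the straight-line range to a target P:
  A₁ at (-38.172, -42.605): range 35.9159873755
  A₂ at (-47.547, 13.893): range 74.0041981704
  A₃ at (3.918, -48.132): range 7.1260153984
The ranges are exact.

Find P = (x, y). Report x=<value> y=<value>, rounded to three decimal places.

x=-2.316 y=-44.680

eq1: (x + 38.172)² + (y + 42.605)² = 35.9159873755²
eq2: (x + 47.547)² + (y − 13.893)² = 74.0041981704²
eq3: (x − 3.918)² + (y + 48.132)² = 7.1260153984²
eq2−eq1, eq2−eq3 (x²,y² cancel):
  18.750·x − 112.996·y = 5005.218149
  102.930·x − 124.050·y = 5304.148741
det = 18.750·-124.050 − -112.996·102.930 = 9304.740780
x = (5005.218149·-124.050 − -112.996·5304.148741) / 9304.740780 = -2.315994
y = (18.750·5304.148741 − 5005.218149·102.930) / 9304.740780 = -44.679838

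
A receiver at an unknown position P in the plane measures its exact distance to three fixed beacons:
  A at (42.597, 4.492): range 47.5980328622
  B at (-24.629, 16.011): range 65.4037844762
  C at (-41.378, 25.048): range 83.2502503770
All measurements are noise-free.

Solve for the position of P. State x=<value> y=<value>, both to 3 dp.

x=16.178 y=-35.101

eq1: (x − 42.597)² + (y − 4.492)² = 47.5980328622²
eq2: (x + 24.629)² + (y − 16.011)² = 65.4037844762²
eq3: (x + 41.378)² + (y − 25.048)² = 83.2502503770²
eq3−eq2, eq3−eq1 (x²,y² cancel):
  33.498·x − 18.074·y = 1176.347738
  167.950·x − 41.112·y = 4160.172740
det = 33.498·-41.112 − -18.074·167.950 = 1658.358524
x = (1176.347738·-41.112 − -18.074·4160.172740) / 1658.358524 = 16.178018
y = (33.498·4160.172740 − 1176.347738·167.950) / 1658.358524 = -35.101056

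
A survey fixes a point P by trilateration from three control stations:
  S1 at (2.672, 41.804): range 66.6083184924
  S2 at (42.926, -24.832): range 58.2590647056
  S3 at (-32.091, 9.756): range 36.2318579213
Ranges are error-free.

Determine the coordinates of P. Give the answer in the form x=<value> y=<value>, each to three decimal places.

x=-15.280 y=-22.340

eq1: (x − 2.672)² + (y − 41.804)² = 66.6083184924²
eq2: (x − 42.926)² + (y + 24.832)² = 58.2590647056²
eq3: (x + 32.091)² + (y − 9.756)² = 36.2318579213²
eq2−eq1, eq2−eq3 (x²,y² cancel):
  -80.508·x + 133.272·y = -1747.105172
  -150.034·x + 69.176·y = 747.113209
det = -80.508·69.176 − 133.272·-150.034 = 14426.109840
x = (-1747.105172·69.176 − 133.272·747.113209) / 14426.109840 = -15.279727
y = (-80.508·747.113209 − -1747.105172·-150.034) / 14426.109840 = -22.339617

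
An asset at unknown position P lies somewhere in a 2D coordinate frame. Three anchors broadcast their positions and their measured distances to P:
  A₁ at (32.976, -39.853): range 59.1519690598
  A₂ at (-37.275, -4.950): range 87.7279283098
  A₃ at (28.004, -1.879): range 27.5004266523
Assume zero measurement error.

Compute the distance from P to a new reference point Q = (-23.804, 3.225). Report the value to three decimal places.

72.751

eq1: (x − 32.976)² + (y + 39.853)² = 59.1519690598²
eq2: (x + 37.275)² + (y + 4.950)² = 87.7279283098²
eq3: (x − 28.004)² + (y + 1.879)² = 27.5004266523²
eq1−eq3, eq1−eq2 (x²,y² cancel):
  -9.944·x + 75.948·y = 854.758450
  -140.502·x + 69.806·y = -5458.984022
det = -9.944·69.806 − 75.948·-140.502 = 9976.695032
x = (854.758450·69.806 − 75.948·-5458.984022) / 9976.695032 = 47.537404
y = (-9.944·-5458.984022 − 854.758450·-140.502) / 9976.695032 = 17.478675
|P − Q| = √((47.537404 − -23.804)² + (17.478675 − 3.225)²) = 72.751380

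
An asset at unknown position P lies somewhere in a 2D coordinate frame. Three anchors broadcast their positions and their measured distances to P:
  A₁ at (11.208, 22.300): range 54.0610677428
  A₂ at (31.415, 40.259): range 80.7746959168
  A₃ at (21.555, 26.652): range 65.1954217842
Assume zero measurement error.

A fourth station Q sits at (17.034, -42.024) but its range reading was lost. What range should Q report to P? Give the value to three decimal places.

eq1: (x − 11.208)² + (y − 22.300)² = 54.0610677428²
eq2: (x − 31.415)² + (y − 40.259)² = 80.7746959168²
eq3: (x − 21.555)² + (y − 26.652)² = 65.1954217842²
eq1−eq3, eq1−eq2 (x²,y² cancel):
  20.694·x + 8.704·y = -775.806111
  40.414·x + 35.918·y = -1617.172413
det = 20.694·35.918 − 8.704·40.414 = 391.523636
x = (-775.806111·35.918 − 8.704·-1617.172413) / 391.523636 = -35.220186
y = (20.694·-1617.172413 − -775.806111·40.414) / 391.523636 = -5.395173
|P − Q| = √((-35.220186 − 17.034)² + (-5.395173 − -42.024)²) = 63.813564

63.814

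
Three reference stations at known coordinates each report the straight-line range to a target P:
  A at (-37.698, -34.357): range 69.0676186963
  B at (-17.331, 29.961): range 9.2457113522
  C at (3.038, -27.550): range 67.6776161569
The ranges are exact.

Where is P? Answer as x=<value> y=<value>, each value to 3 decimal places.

eq1: (x + 37.698)² + (y + 34.357)² = 69.0676186963²
eq2: (x + 17.331)² + (y − 29.961)² = 9.2457113522²
eq3: (x − 3.038)² + (y + 27.550)² = 67.6776161569²
eq3−eq1, eq3−eq2 (x²,y² cancel):
  -81.472·x − 13.614·y = 1643.234485
  -40.738·x + 115.022·y = 4924.569688
det = -81.472·115.022 − -13.614·-40.738 = -9925.679516
x = (1643.234485·115.022 − -13.614·4924.569688) / -9925.679516 = -25.796844
y = (-81.472·4924.569688 − 1643.234485·-40.738) / -9925.679516 = 33.677539

x=-25.797 y=33.678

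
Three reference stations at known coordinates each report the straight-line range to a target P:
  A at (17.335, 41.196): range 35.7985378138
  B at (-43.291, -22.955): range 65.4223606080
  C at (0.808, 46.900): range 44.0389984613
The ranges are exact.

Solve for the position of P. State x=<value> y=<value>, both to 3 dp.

eq1: (x − 17.335)² + (y − 41.196)² = 35.7985378138²
eq2: (x + 43.291)² + (y + 22.955)² = 65.4223606080²
eq3: (x − 0.808)² + (y − 46.900)² = 44.0389984613²
eq1−eq2, eq1−eq3 (x²,y² cancel):
  -121.252·x − 128.302·y = -2595.119893
  -33.054·x + 11.408·y = -455.247853
det = -121.252·11.408 − -128.302·-33.054 = -5624.137124
x = (-2595.119893·11.408 − -128.302·-455.247853) / -5624.137124 = 15.649394
y = (-121.252·-455.247853 − -2595.119893·-33.054) / -5624.137124 = 5.437168

x=15.649 y=5.437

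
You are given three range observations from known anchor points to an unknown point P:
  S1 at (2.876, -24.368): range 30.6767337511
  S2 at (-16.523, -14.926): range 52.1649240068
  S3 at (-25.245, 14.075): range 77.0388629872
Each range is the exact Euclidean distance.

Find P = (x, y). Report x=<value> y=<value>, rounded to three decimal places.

eq1: (x − 2.876)² + (y + 24.368)² = 30.6767337511²
eq2: (x + 16.523)² + (y + 14.926)² = 52.1649240068²
eq3: (x + 25.245)² + (y − 14.075)² = 77.0388629872²
eq1−eq3, eq1−eq2 (x²,y² cancel):
  -56.242·x + 76.886·y = -4760.579567
  -38.798·x + 18.884·y = -1886.393098
det = -56.242·18.884 − 76.886·-38.798 = 1920.949100
x = (-4760.579567·18.884 − 76.886·-1886.393098) / 1920.949100 = 28.703746
y = (-56.242·-1886.393098 − -4760.579567·-38.798) / 1920.949100 = -40.920629

x=28.704 y=-40.921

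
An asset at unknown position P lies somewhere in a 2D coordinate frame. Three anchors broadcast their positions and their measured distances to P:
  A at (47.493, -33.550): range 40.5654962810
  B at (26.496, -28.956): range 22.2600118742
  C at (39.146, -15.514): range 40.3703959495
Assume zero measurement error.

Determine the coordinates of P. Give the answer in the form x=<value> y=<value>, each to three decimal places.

x=7.553 y=-40.647

eq1: (x − 47.493)² + (y + 33.550)² = 40.5654962810²
eq2: (x − 26.496)² + (y + 28.956)² = 22.2600118742²
eq3: (x − 39.146)² + (y + 15.514)² = 40.3703959495²
eq1−eq2, eq1−eq3 (x²,y² cancel):
  -41.994·x + 9.188·y = -690.648237
  -16.694·x + 36.072·y = -1592.303418
det = -41.994·36.072 − 9.188·-16.694 = -1361.423096
x = (-690.648237·36.072 − 9.188·-1592.303418) / -1361.423096 = 7.553111
y = (-41.994·-1592.303418 − -690.648237·-16.694) / -1361.423096 = -40.646812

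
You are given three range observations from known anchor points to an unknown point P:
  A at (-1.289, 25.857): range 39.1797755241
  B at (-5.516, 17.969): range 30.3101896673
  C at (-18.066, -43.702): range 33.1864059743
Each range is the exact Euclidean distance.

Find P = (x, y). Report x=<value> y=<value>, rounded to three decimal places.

x=-15.626 y=-10.605

eq1: (x + 1.289)² + (y − 25.857)² = 39.1797755241²
eq2: (x + 5.516)² + (y − 17.969)² = 30.3101896673²
eq3: (x + 18.066)² + (y + 43.702)² = 33.1864059743²
eq1−eq2, eq1−eq3 (x²,y² cancel):
  -8.454·x − 15.776·y = 299.412459
  -33.554·x − 139.118·y = 1999.716459
det = -8.454·-139.118 − -15.776·-33.554 = 646.755668
x = (299.412459·-139.118 − -15.776·1999.716459) / 646.755668 = -15.625894
y = (-8.454·1999.716459 − 299.412459·-33.554) / 646.755668 = -10.605423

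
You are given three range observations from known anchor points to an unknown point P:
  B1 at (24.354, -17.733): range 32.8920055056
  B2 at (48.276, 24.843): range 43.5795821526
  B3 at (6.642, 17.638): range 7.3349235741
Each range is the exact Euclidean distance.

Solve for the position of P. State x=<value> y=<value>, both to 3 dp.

eq1: (x − 24.354)² + (y + 17.733)² = 32.8920055056²
eq2: (x − 48.276)² + (y − 24.843)² = 43.5795821526²
eq3: (x − 6.642)² + (y − 17.638)² = 7.3349235741²
eq1−eq3, eq1−eq2 (x²,y² cancel):
  -35.424·x + 70.742·y = 475.721525
  47.844·x + 85.152·y = 1222.874266
det = -35.424·85.152 − 70.742·47.844 = -6401.004696
x = (475.721525·85.152 − 70.742·1222.874266) / -6401.004696 = 7.186361
y = (-35.424·1222.874266 − 475.721525·47.844) / -6401.004696 = 10.323304

x=7.186 y=10.323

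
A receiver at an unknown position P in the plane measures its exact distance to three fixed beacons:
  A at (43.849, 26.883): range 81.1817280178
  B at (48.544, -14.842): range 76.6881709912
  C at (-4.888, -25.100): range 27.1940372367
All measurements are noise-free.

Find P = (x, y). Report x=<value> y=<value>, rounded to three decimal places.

x=-28.039 y=-10.834

eq1: (x − 43.849)² + (y − 26.883)² = 81.1817280178²
eq2: (x − 48.544)² + (y + 14.842)² = 76.6881709912²
eq3: (x + 4.888)² + (y + 25.100)² = 27.1940372367²
eq1−eq2, eq1−eq3 (x²,y² cancel):
  9.390·x − 83.450·y = 640.771804
  -97.474·x − 103.966·y = 3859.429357
det = 9.390·-103.966 − -83.450·-97.474 = -9110.446040
x = (640.771804·-103.966 − -83.450·3859.429357) / -9110.446040 = -28.039340
y = (9.390·3859.429357 − 640.771804·-97.474) / -9110.446040 = -10.833568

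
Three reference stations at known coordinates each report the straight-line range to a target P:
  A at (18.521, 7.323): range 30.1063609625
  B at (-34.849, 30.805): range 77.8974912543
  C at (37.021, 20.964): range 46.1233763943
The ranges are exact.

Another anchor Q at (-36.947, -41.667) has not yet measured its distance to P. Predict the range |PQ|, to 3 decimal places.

61.824

eq1: (x − 18.521)² + (y − 7.323)² = 30.1063609625²
eq2: (x + 34.849)² + (y − 30.805)² = 77.8974912543²
eq3: (x − 37.021)² + (y − 20.964)² = 46.1233763943²
eq1−eq2, eq1−eq3 (x²,y² cancel):
  -106.740·x + 46.964·y = -3394.879117
  37.000·x + 27.282·y = 192.417087
det = -106.740·27.282 − 46.964·37.000 = -4649.748680
x = (-3394.879117·27.282 − 46.964·192.417087) / -4649.748680 = 21.862637
y = (-106.740·192.417087 − -3394.879117·37.000) / -4649.748680 = -22.597335
|P − Q| = √((21.862637 − -36.947)² + (-22.597335 − -41.667)²) = 61.824150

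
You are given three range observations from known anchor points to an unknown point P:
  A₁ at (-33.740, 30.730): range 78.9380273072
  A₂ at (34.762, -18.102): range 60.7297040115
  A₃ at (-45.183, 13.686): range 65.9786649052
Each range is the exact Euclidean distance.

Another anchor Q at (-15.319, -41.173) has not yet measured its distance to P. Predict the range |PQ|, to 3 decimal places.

eq1: (x + 33.740)² + (y − 30.730)² = 78.9380273072²
eq2: (x − 34.762)² + (y + 18.102)² = 60.7297040115²
eq3: (x + 45.183)² + (y − 13.686)² = 65.9786649052²
eq2−eq1, eq2−eq3 (x²,y² cancel):
  -137.004·x + 97.664·y = -1996.473754
  -159.890·x + 63.576·y = 27.643764
det = -137.004·63.576 − 97.664·-159.890 = 6905.330656
x = (-1996.473754·63.576 − 97.664·27.643764) / 6905.330656 = -18.772108
y = (-137.004·27.643764 − -1996.473754·-159.890) / 6905.330656 = -46.775963
|P − Q| = √((-18.772108 − -15.319)² + (-46.775963 − -41.173)²) = 6.581577

6.582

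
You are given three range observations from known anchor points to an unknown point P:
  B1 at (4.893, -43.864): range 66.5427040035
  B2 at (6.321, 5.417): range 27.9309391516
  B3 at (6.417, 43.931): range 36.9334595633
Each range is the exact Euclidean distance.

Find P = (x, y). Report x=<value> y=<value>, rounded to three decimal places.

eq1: (x − 4.893)² + (y + 43.864)² = 66.5427040035²
eq2: (x − 6.321)² + (y − 5.417)² = 27.9309391516²
eq3: (x − 6.417)² + (y − 43.931)² = 36.9334595633²
eq1−eq2, eq1−eq3 (x²,y² cancel):
  2.856·x + 98.562·y = 1769.101079
  3.048·x + 175.590·y = 3086.969726
det = 2.856·175.590 − 98.562·3.048 = 201.068064
x = (1769.101079·175.590 − 98.562·3086.969726) / 201.068064 = 31.723329
y = (2.856·3086.969726 − 1769.101079·3.048) / 201.068064 = 17.029882

x=31.723 y=17.030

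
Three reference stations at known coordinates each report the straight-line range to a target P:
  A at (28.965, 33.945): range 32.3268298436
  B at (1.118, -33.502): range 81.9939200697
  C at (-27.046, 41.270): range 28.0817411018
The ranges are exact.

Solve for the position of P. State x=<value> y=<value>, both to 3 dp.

x=0.093 y=48.486

eq1: (x − 28.965)² + (y − 33.945)² = 32.3268298436²
eq2: (x − 1.118)² + (y + 33.502)² = 81.9939200697²
eq3: (x + 27.046)² + (y − 41.270)² = 28.0817411018²
eq3−eq1, eq3−eq2 (x²,y² cancel):
  112.022·x − 14.650·y = -699.904510
  56.328·x − 149.544·y = -7245.483833
det = 112.022·-149.544 − -14.650·56.328 = -15927.012768
x = (-699.904510·-149.544 − -14.650·-7245.483833) / -15927.012768 = 0.092912
y = (112.022·-7245.483833 − -699.904510·56.328) / -15927.012768 = 48.485512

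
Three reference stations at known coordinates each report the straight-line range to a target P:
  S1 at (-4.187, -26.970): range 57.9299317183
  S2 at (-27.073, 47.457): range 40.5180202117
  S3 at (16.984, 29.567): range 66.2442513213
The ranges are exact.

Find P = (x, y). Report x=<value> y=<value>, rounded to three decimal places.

eq1: (x + 4.187)² + (y + 26.970)² = 57.9299317183²
eq2: (x + 27.073)² + (y − 47.457)² = 40.5180202117²
eq3: (x − 16.984)² + (y − 29.567)² = 66.2442513213²
eq3−eq2, eq3−eq1 (x²,y² cancel):
  -88.114·x + 35.780·y = 4569.041304
  -42.342·x − 113.074·y = 614.671968
det = -88.114·-113.074 − 35.780·-42.342 = 11478.399196
x = (4569.041304·-113.074 − 35.780·614.671968) / 11478.399196 = -46.925772
y = (-88.114·614.671968 − 4569.041304·-42.342) / 11478.399196 = 12.135938

x=-46.926 y=12.136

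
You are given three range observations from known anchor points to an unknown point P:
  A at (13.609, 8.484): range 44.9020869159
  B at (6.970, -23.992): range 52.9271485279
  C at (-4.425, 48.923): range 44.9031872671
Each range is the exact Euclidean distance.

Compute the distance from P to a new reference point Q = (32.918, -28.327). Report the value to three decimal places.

eq1: (x − 13.609)² + (y − 8.484)² = 44.9020869159²
eq2: (x − 6.970)² + (y + 23.992)² = 52.9271485279²
eq3: (x + 4.425)² + (y − 48.923)² = 44.9031872671²
eq2−eq1, eq2−eq3 (x²,y² cancel):
  13.278·x + 64.952·y = 418.071815
  -22.790·x + 145.830·y = 2573.830415
det = 13.278·145.830 − 64.952·-22.790 = 3416.586820
x = (418.071815·145.830 − 64.952·2573.830415) / 3416.586820 = -31.086001
y = (13.278·2573.830415 − 418.071815·-22.790) / 3416.586820 = 12.791473
|P − Q| = √((-31.086001 − 32.918)² + (12.791473 − -28.327)²) = 76.073917

76.074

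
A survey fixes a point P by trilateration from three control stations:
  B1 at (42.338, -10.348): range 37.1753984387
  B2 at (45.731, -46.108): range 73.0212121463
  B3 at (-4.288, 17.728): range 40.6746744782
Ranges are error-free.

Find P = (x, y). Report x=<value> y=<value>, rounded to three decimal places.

x=35.496 y=26.192

eq1: (x − 42.338)² + (y + 10.348)² = 37.1753984387²
eq2: (x − 45.731)² + (y + 46.108)² = 73.0212121463²
eq3: (x + 4.288)² + (y − 17.728)² = 40.6746744782²
eq2−eq1, eq2−eq3 (x²,y² cancel):
  -6.786·x + 71.520·y = 1632.402497
  -100.038·x + 127.672·y = -206.934818
det = -6.786·127.672 − 71.520·-100.038 = 6288.335568
x = (1632.402497·127.672 − 71.520·-206.934818) / 6288.335568 = 35.496208
y = (-6.786·-206.934818 − 1632.402497·-100.038) / 6288.335568 = 26.192390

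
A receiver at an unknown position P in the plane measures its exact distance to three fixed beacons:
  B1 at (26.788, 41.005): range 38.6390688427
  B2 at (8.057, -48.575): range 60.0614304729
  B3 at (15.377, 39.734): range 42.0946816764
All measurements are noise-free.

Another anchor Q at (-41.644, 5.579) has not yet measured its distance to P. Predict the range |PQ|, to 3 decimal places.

eq1: (x − 26.788)² + (y − 41.005)² = 38.6390688427²
eq2: (x − 8.057)² + (y + 48.575)² = 60.0614304729²
eq3: (x − 15.377)² + (y − 39.734)² = 42.0946816764²
eq3−eq1, eq3−eq2 (x²,y² cancel):
  22.822·x + 2.542·y = 862.748668
  -14.640·x − 176.618·y = -1226.210216
det = 22.822·-176.618 − 2.542·-14.640 = -3993.561116
x = (862.748668·-176.618 − 2.542·-1226.210216) / -3993.561116 = 37.375143
y = (22.822·-1226.210216 − 862.748668·-14.640) / -3993.561116 = 3.844671
|P − Q| = √((37.375143 − -41.644)² + (3.844671 − 5.579)²) = 79.038173

79.038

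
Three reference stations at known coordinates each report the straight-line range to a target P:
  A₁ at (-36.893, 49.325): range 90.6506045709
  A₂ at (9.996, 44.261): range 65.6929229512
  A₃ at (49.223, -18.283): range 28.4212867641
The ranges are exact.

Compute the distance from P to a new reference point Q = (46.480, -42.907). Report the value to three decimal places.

33.999

eq1: (x + 36.893)² + (y − 49.325)² = 90.6506045709²
eq2: (x − 9.996)² + (y − 44.261)² = 65.6929229512²
eq3: (x − 49.223)² + (y + 18.283)² = 28.4212867641²
eq1−eq3, eq1−eq2 (x²,y² cancel):
  172.232·x − 135.216·y = 6372.885312
  93.778·x − 10.128·y = 2166.879046
det = 172.232·-10.128 − -135.216·93.778 = 10935.920352
x = (6372.885312·-10.128 − -135.216·2166.879046) / 10935.920352 = 20.890069
y = (172.232·2166.879046 − 6372.885312·93.778) / 10935.920352 = -20.522326
|P − Q| = √((20.890069 − 46.480)² + (-20.522326 − -42.907)²) = 33.998796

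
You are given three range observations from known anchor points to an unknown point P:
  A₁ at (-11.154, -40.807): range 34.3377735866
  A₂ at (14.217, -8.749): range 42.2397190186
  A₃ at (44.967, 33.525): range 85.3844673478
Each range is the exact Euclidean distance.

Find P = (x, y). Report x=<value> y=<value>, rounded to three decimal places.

x=-27.970 y=-10.868

eq1: (x + 11.154)² + (y + 40.807)² = 34.3377735866²
eq2: (x − 14.217)² + (y + 8.749)² = 42.2397190186²
eq3: (x − 44.967)² + (y − 33.525)² = 85.3844673478²
eq3−eq2, eq3−eq1 (x²,y² cancel):
  -61.500·x − 84.548·y = 2639.024778
  -112.242·x − 148.664·y = 4755.090820
det = -61.500·-148.664 − -84.548·-112.242 = -347.000616
x = (2639.024778·-148.664 − -84.548·4755.090820) / -347.000616 = -27.969516
y = (-61.500·4755.090820 − 2639.024778·-112.242) / -347.000616 = -10.868377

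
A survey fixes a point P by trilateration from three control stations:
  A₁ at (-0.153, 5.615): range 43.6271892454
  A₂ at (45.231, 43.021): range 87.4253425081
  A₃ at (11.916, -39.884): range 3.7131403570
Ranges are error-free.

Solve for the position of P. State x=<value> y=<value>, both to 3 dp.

x=9.739 y=-36.876

eq1: (x + 0.153)² + (y − 5.615)² = 43.6271892454²
eq2: (x − 45.231)² + (y − 43.021)² = 87.4253425081²
eq3: (x − 11.916)² + (y + 39.884)² = 3.7131403570²
eq2−eq1, eq2−eq3 (x²,y² cancel):
  -90.768·x − 74.812·y = 1874.760703
  -66.630·x − 165.810·y = 5465.477811
det = -90.768·-165.810 − -74.812·-66.630 = 10065.518520
x = (1874.760703·-165.810 − -74.812·5465.477811) / 10065.518520 = 9.739116
y = (-90.768·5465.477811 − 1874.760703·-66.630) / 10065.518520 = -36.875913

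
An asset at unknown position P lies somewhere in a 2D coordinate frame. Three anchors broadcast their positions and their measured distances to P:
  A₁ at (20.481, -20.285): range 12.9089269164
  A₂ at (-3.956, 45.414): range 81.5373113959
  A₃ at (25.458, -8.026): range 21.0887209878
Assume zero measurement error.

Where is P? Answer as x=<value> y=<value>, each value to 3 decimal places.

x=30.420 y=-28.523

eq1: (x − 20.481)² + (y + 20.285)² = 12.9089269164²
eq2: (x + 3.956)² + (y − 45.414)² = 81.5373113959²
eq3: (x − 25.458)² + (y + 8.026)² = 21.0887209878²
eq3−eq2, eq3−eq1 (x²,y² cancel):
  -58.828·x + 106.880·y = -4838.044105
  -9.954·x − 24.518·y = 396.519905
det = -58.828·-24.518 − 106.880·-9.954 = 2506.228424
x = (-4838.044105·-24.518 − 106.880·396.519905) / 2506.228424 = 30.419860
y = (-58.828·396.519905 − -4838.044105·-9.954) / 2506.228424 = -28.522685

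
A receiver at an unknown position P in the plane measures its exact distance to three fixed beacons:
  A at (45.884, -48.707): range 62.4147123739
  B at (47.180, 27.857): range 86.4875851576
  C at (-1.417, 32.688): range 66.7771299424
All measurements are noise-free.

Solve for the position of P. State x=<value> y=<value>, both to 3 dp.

x=-14.470 y=-32.801

eq1: (x − 45.884)² + (y + 48.707)² = 62.4147123739²
eq2: (x − 47.180)² + (y − 27.857)² = 86.4875851576²
eq3: (x + 1.417)² + (y − 32.688)² = 66.7771299424²
eq2−eq3, eq2−eq1 (x²,y² cancel):
  -97.194·x + 9.662·y = 1089.465687
  -2.592·x − 153.128·y = 5060.254522
det = -97.194·-153.128 − 9.662·-2.592 = 14908.166736
x = (1089.465687·-153.128 − 9.662·5060.254522) / 14908.166736 = -14.469913
y = (-97.194·5060.254522 − 1089.465687·-2.592) / 14908.166736 = -32.800980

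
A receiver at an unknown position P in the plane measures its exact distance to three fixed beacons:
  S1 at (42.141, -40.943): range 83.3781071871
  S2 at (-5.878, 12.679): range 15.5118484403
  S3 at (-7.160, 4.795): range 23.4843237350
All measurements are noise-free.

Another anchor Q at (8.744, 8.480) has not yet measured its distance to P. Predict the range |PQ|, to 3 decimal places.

23.729

eq1: (x − 42.141)² + (y + 40.943)² = 83.3781071871²
eq2: (x + 5.878)² + (y − 12.679)² = 15.5118484403²
eq3: (x + 7.160)² + (y − 4.795)² = 23.4843237350²
eq3−eq2, eq3−eq1 (x²,y² cancel):
  2.564·x + 15.768·y = 431.946319
  98.602·x − 91.476·y = -3022.459792
det = 2.564·-91.476 − 15.768·98.602 = -1789.300800
x = (431.946319·-91.476 − 15.768·-3022.459792) / -1789.300800 = -4.552295
y = (2.564·-3022.459792 − 431.946319·98.602) / -1789.300800 = 28.134095
|P − Q| = √((-4.552295 − 8.744)² + (28.134095 − 8.480)²) = 23.729199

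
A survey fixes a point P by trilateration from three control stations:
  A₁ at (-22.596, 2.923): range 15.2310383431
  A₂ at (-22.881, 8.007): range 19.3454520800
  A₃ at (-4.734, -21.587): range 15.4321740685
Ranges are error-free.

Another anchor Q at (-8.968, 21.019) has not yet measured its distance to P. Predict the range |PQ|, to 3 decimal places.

eq1: (x + 22.596)² + (y − 2.923)² = 15.2310383431²
eq2: (x + 22.881)² + (y − 8.007)² = 19.3454520800²
eq3: (x + 4.734)² + (y + 21.587)² = 15.4321740685²
eq3−eq1, eq3−eq2 (x²,y² cancel):
  -35.724·x + 49.020·y = 36.881287
  -36.294·x + 59.188·y = -36.851635
det = -35.724·59.188 − 49.020·-36.294 = -335.300232
x = (36.881287·59.188 − 49.020·-36.851635) / -335.300232 = -11.897984
y = (-35.724·-36.851635 − 36.881287·-36.294) / -335.300232 = -7.918447
|P − Q| = √((-11.897984 − -8.968)² + (-7.918447 − 21.019)²) = 29.085403

29.085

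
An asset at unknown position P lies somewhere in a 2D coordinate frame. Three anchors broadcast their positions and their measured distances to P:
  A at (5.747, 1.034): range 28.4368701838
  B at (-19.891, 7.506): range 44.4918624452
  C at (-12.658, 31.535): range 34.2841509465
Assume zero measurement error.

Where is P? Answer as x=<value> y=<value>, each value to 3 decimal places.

eq1: (x − 5.747)² + (y − 1.034)² = 28.4368701838²
eq2: (x + 19.891)² + (y − 7.506)² = 44.4918624452²
eq3: (x + 12.658)² + (y − 31.535)² = 34.2841509465²
eq3−eq1, eq3−eq2 (x²,y² cancel):
  36.810·x − 61.002·y = -753.836604
  -14.466·x − 48.058·y = -1506.812090
det = 36.810·-48.058 − -61.002·-14.466 = -2651.469912
x = (-753.836604·-48.058 − -61.002·-1506.812090) / -2651.469912 = 21.003697
y = (36.810·-1506.812090 − -753.836604·-14.466) / -2651.469912 = 25.031683

x=21.004 y=25.032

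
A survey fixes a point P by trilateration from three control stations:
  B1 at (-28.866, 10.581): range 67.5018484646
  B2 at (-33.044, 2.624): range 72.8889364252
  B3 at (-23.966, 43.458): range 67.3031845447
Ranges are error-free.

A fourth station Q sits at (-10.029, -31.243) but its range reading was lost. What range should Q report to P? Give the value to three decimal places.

eq1: (x + 28.866)² + (y − 10.581)² = 67.5018484646²
eq2: (x + 33.044)² + (y − 2.624)² = 72.8889364252²
eq3: (x + 23.966)² + (y − 43.458)² = 67.3031845447²
eq2−eq1, eq2−eq3 (x²,y² cancel):
  8.356·x + 15.914·y = 602.709712
  18.156·x + 81.668·y = 2147.254011
det = 8.356·81.668 − 15.914·18.156 = 393.483224
x = (602.709712·81.668 − 15.914·2147.254011) / 393.483224 = 38.249906
y = (8.356·2147.254011 − 602.709712·18.156) / 393.483224 = 17.788959
|P − Q| = √((38.249906 − -10.029)² + (17.788959 − -31.243)²) = 68.811233

68.811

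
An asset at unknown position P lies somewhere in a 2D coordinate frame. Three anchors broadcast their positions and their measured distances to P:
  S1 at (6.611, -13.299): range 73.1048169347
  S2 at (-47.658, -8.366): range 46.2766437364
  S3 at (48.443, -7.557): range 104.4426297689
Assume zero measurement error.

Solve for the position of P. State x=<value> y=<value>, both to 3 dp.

eq1: (x − 6.611)² + (y + 13.299)² = 73.1048169347²
eq2: (x + 47.658)² + (y + 8.366)² = 46.2766437364²
eq3: (x − 48.443)² + (y + 7.557)² = 104.4426297689²
eq3−eq2, eq3−eq1 (x²,y² cancel):
  -192.202·x − 1.618·y = 8704.177580
  -83.664·x − 11.484·y = 3380.684878
det = -192.202·-11.484 − -1.618·-83.664 = 2071.879416
x = (8704.177580·-11.484 − -1.618·3380.684878) / 2071.879416 = -45.605370
y = (-192.202·3380.684878 − 8704.177580·-83.664) / 2071.879416 = 37.865098

x=-45.605 y=37.865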